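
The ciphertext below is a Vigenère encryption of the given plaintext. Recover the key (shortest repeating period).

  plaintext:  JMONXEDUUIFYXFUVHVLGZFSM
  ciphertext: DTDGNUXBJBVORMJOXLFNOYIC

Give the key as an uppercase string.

UHPTQQ

  i= 0: D-J = 20 → U
  i= 1: T-M =  7 → H
  i= 2: D-O = 15 → P
  i= 3: G-N = 19 → T
  i= 4: N-X = 16 → Q
  i= 5: U-E = 16 → Q
  i= 6: X-D = 20 → U
  i= 7: B-U =  7 → H
  i= 8: J-U = 15 → P
  i= 9: B-I = 19 → T
  i=10: V-F = 16 → Q
  i=11: O-Y = 16 → Q
  i=12: R-X = 20 → U
  i=13: M-F =  7 → H
  i=14: J-U = 15 → P
  i=15: O-V = 19 → T
  i=16: X-H = 16 → Q
  i=17: L-V = 16 → Q
  i=18: F-L = 20 → U
  i=19: N-G =  7 → H
  i=20: O-Z = 15 → P
  i=21: Y-F = 19 → T
  i=22: I-S = 16 → Q
  i=23: C-M = 16 → Q
  shifts repeat with period 6: UHPTQQ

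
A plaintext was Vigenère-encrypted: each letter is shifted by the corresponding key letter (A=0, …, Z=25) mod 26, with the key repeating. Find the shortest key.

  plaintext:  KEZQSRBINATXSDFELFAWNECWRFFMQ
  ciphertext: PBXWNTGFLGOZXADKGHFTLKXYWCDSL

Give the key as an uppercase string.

FXYGVC

  i= 0: P-K =  5 → F
  i= 1: B-E = 23 → X
  i= 2: X-Z = 24 → Y
  i= 3: W-Q =  6 → G
  i= 4: N-S = 21 → V
  i= 5: T-R =  2 → C
  i= 6: G-B =  5 → F
  i= 7: F-I = 23 → X
  i= 8: L-N = 24 → Y
  i= 9: G-A =  6 → G
  i=10: O-T = 21 → V
  i=11: Z-X =  2 → C
  i=12: X-S =  5 → F
  i=13: A-D = 23 → X
  i=14: D-F = 24 → Y
  i=15: K-E =  6 → G
  i=16: G-L = 21 → V
  i=17: H-F =  2 → C
  i=18: F-A =  5 → F
  i=19: T-W = 23 → X
  i=20: L-N = 24 → Y
  i=21: K-E =  6 → G
  i=22: X-C = 21 → V
  i=23: Y-W =  2 → C
  i=24: W-R =  5 → F
  i=25: C-F = 23 → X
  i=26: D-F = 24 → Y
  i=27: S-M =  6 → G
  i=28: L-Q = 21 → V
  shifts repeat with period 6: FXYGVC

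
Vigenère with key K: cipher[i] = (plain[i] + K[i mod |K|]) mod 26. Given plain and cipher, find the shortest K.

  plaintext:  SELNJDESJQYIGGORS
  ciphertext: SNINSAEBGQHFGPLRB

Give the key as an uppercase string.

AJX

  i= 0: S-S =  0 → A
  i= 1: N-E =  9 → J
  i= 2: I-L = 23 → X
  i= 3: N-N =  0 → A
  i= 4: S-J =  9 → J
  i= 5: A-D = 23 → X
  i= 6: E-E =  0 → A
  i= 7: B-S =  9 → J
  i= 8: G-J = 23 → X
  i= 9: Q-Q =  0 → A
  i=10: H-Y =  9 → J
  i=11: F-I = 23 → X
  i=12: G-G =  0 → A
  i=13: P-G =  9 → J
  i=14: L-O = 23 → X
  i=15: R-R =  0 → A
  i=16: B-S =  9 → J
  shifts repeat with period 3: AJX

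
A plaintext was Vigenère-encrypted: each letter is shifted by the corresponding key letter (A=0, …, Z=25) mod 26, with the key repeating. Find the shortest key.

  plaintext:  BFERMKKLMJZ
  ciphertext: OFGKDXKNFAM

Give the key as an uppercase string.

NACTR

  i= 0: O-B = 13 → N
  i= 1: F-F =  0 → A
  i= 2: G-E =  2 → C
  i= 3: K-R = 19 → T
  i= 4: D-M = 17 → R
  i= 5: X-K = 13 → N
  i= 6: K-K =  0 → A
  i= 7: N-L =  2 → C
  i= 8: F-M = 19 → T
  i= 9: A-J = 17 → R
  i=10: M-Z = 13 → N
  shifts repeat with period 5: NACTR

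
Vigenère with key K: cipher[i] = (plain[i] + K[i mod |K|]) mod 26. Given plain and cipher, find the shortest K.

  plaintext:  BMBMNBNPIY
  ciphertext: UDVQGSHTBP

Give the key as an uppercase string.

TRUE

  i= 0: U-B = 19 → T
  i= 1: D-M = 17 → R
  i= 2: V-B = 20 → U
  i= 3: Q-M =  4 → E
  i= 4: G-N = 19 → T
  i= 5: S-B = 17 → R
  i= 6: H-N = 20 → U
  i= 7: T-P =  4 → E
  i= 8: B-I = 19 → T
  i= 9: P-Y = 17 → R
  shifts repeat with period 4: TRUE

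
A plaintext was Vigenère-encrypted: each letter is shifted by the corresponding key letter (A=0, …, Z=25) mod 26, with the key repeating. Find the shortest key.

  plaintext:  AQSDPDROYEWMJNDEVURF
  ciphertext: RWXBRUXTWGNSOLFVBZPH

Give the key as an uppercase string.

  i= 0: R-A = 17 → R
  i= 1: W-Q =  6 → G
  i= 2: X-S =  5 → F
  i= 3: B-D = 24 → Y
  i= 4: R-P =  2 → C
  i= 5: U-D = 17 → R
  i= 6: X-R =  6 → G
  i= 7: T-O =  5 → F
  i= 8: W-Y = 24 → Y
  i= 9: G-E =  2 → C
  i=10: N-W = 17 → R
  i=11: S-M =  6 → G
  i=12: O-J =  5 → F
  i=13: L-N = 24 → Y
  i=14: F-D =  2 → C
  i=15: V-E = 17 → R
  i=16: B-V =  6 → G
  i=17: Z-U =  5 → F
  i=18: P-R = 24 → Y
  i=19: H-F =  2 → C
  shifts repeat with period 5: RGFYC

RGFYC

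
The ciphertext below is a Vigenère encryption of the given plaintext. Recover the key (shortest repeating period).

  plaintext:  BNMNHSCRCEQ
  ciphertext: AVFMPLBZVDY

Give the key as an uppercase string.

ZIT

  i= 0: A-B = 25 → Z
  i= 1: V-N =  8 → I
  i= 2: F-M = 19 → T
  i= 3: M-N = 25 → Z
  i= 4: P-H =  8 → I
  i= 5: L-S = 19 → T
  i= 6: B-C = 25 → Z
  i= 7: Z-R =  8 → I
  i= 8: V-C = 19 → T
  i= 9: D-E = 25 → Z
  i=10: Y-Q =  8 → I
  shifts repeat with period 3: ZIT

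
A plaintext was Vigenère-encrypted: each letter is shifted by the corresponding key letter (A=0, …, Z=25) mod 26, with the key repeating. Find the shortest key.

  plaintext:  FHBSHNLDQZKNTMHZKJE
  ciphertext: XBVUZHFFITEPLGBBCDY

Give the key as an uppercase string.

  i= 0: X-F = 18 → S
  i= 1: B-H = 20 → U
  i= 2: V-B = 20 → U
  i= 3: U-S =  2 → C
  i= 4: Z-H = 18 → S
  i= 5: H-N = 20 → U
  i= 6: F-L = 20 → U
  i= 7: F-D =  2 → C
  i= 8: I-Q = 18 → S
  i= 9: T-Z = 20 → U
  i=10: E-K = 20 → U
  i=11: P-N =  2 → C
  i=12: L-T = 18 → S
  i=13: G-M = 20 → U
  i=14: B-H = 20 → U
  i=15: B-Z =  2 → C
  i=16: C-K = 18 → S
  i=17: D-J = 20 → U
  i=18: Y-E = 20 → U
  shifts repeat with period 4: SUUC

SUUC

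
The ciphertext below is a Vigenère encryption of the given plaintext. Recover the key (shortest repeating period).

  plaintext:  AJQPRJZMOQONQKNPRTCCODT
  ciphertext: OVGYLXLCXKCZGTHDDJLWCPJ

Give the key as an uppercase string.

  i= 0: O-A = 14 → O
  i= 1: V-J = 12 → M
  i= 2: G-Q = 16 → Q
  i= 3: Y-P =  9 → J
  i= 4: L-R = 20 → U
  i= 5: X-J = 14 → O
  i= 6: L-Z = 12 → M
  i= 7: C-M = 16 → Q
  i= 8: X-O =  9 → J
  i= 9: K-Q = 20 → U
  i=10: C-O = 14 → O
  i=11: Z-N = 12 → M
  i=12: G-Q = 16 → Q
  i=13: T-K =  9 → J
  i=14: H-N = 20 → U
  i=15: D-P = 14 → O
  i=16: D-R = 12 → M
  i=17: J-T = 16 → Q
  i=18: L-C =  9 → J
  i=19: W-C = 20 → U
  i=20: C-O = 14 → O
  i=21: P-D = 12 → M
  i=22: J-T = 16 → Q
  shifts repeat with period 5: OMQJU

OMQJU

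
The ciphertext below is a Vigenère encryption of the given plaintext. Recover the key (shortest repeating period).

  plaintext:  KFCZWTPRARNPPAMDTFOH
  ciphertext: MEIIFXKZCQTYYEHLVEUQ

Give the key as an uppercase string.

  i= 0: M-K =  2 → C
  i= 1: E-F = 25 → Z
  i= 2: I-C =  6 → G
  i= 3: I-Z =  9 → J
  i= 4: F-W =  9 → J
  i= 5: X-T =  4 → E
  i= 6: K-P = 21 → V
  i= 7: Z-R =  8 → I
  i= 8: C-A =  2 → C
  i= 9: Q-R = 25 → Z
  i=10: T-N =  6 → G
  i=11: Y-P =  9 → J
  i=12: Y-P =  9 → J
  i=13: E-A =  4 → E
  i=14: H-M = 21 → V
  i=15: L-D =  8 → I
  i=16: V-T =  2 → C
  i=17: E-F = 25 → Z
  i=18: U-O =  6 → G
  i=19: Q-H =  9 → J
  shifts repeat with period 8: CZGJJEVI

CZGJJEVI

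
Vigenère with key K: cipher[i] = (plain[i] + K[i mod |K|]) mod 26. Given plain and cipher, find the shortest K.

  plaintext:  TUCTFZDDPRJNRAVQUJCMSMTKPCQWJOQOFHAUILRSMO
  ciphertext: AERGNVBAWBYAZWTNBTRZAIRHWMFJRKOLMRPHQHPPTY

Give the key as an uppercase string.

HKPNIWYX

  i= 0: A-T =  7 → H
  i= 1: E-U = 10 → K
  i= 2: R-C = 15 → P
  i= 3: G-T = 13 → N
  i= 4: N-F =  8 → I
  i= 5: V-Z = 22 → W
  i= 6: B-D = 24 → Y
  i= 7: A-D = 23 → X
  i= 8: W-P =  7 → H
  i= 9: B-R = 10 → K
  i=10: Y-J = 15 → P
  i=11: A-N = 13 → N
  i=12: Z-R =  8 → I
  i=13: W-A = 22 → W
  i=14: T-V = 24 → Y
  i=15: N-Q = 23 → X
  i=16: B-U =  7 → H
  i=17: T-J = 10 → K
  i=18: R-C = 15 → P
  i=19: Z-M = 13 → N
  i=20: A-S =  8 → I
  i=21: I-M = 22 → W
  i=22: R-T = 24 → Y
  i=23: H-K = 23 → X
  i=24: W-P =  7 → H
  i=25: M-C = 10 → K
  i=26: F-Q = 15 → P
  i=27: J-W = 13 → N
  i=28: R-J =  8 → I
  i=29: K-O = 22 → W
  i=30: O-Q = 24 → Y
  i=31: L-O = 23 → X
  i=32: M-F =  7 → H
  i=33: R-H = 10 → K
  i=34: P-A = 15 → P
  i=35: H-U = 13 → N
  i=36: Q-I =  8 → I
  i=37: H-L = 22 → W
  i=38: P-R = 24 → Y
  i=39: P-S = 23 → X
  i=40: T-M =  7 → H
  i=41: Y-O = 10 → K
  shifts repeat with period 8: HKPNIWYX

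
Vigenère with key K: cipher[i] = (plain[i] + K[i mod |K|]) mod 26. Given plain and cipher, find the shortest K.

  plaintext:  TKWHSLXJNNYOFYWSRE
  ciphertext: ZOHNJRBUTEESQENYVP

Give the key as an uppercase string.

  i= 0: Z-T =  6 → G
  i= 1: O-K =  4 → E
  i= 2: H-W = 11 → L
  i= 3: N-H =  6 → G
  i= 4: J-S = 17 → R
  i= 5: R-L =  6 → G
  i= 6: B-X =  4 → E
  i= 7: U-J = 11 → L
  i= 8: T-N =  6 → G
  i= 9: E-N = 17 → R
  i=10: E-Y =  6 → G
  i=11: S-O =  4 → E
  i=12: Q-F = 11 → L
  i=13: E-Y =  6 → G
  i=14: N-W = 17 → R
  i=15: Y-S =  6 → G
  i=16: V-R =  4 → E
  i=17: P-E = 11 → L
  shifts repeat with period 5: GELGR

GELGR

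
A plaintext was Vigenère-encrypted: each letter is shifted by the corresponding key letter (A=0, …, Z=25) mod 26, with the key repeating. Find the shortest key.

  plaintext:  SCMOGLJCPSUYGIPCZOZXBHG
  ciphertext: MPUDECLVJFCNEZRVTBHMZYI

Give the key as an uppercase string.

  i= 0: M-S = 20 → U
  i= 1: P-C = 13 → N
  i= 2: U-M =  8 → I
  i= 3: D-O = 15 → P
  i= 4: E-G = 24 → Y
  i= 5: C-L = 17 → R
  i= 6: L-J =  2 → C
  i= 7: V-C = 19 → T
  i= 8: J-P = 20 → U
  i= 9: F-S = 13 → N
  i=10: C-U =  8 → I
  i=11: N-Y = 15 → P
  i=12: E-G = 24 → Y
  i=13: Z-I = 17 → R
  i=14: R-P =  2 → C
  i=15: V-C = 19 → T
  i=16: T-Z = 20 → U
  i=17: B-O = 13 → N
  i=18: H-Z =  8 → I
  i=19: M-X = 15 → P
  i=20: Z-B = 24 → Y
  i=21: Y-H = 17 → R
  i=22: I-G =  2 → C
  shifts repeat with period 8: UNIPYRCT

UNIPYRCT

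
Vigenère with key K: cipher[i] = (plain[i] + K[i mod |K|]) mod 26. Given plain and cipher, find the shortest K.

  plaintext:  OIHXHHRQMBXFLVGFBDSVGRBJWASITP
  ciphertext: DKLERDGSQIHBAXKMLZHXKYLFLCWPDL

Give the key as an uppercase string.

  i= 0: D-O = 15 → P
  i= 1: K-I =  2 → C
  i= 2: L-H =  4 → E
  i= 3: E-X =  7 → H
  i= 4: R-H = 10 → K
  i= 5: D-H = 22 → W
  i= 6: G-R = 15 → P
  i= 7: S-Q =  2 → C
  i= 8: Q-M =  4 → E
  i= 9: I-B =  7 → H
  i=10: H-X = 10 → K
  i=11: B-F = 22 → W
  i=12: A-L = 15 → P
  i=13: X-V =  2 → C
  i=14: K-G =  4 → E
  i=15: M-F =  7 → H
  i=16: L-B = 10 → K
  i=17: Z-D = 22 → W
  i=18: H-S = 15 → P
  i=19: X-V =  2 → C
  i=20: K-G =  4 → E
  i=21: Y-R =  7 → H
  i=22: L-B = 10 → K
  i=23: F-J = 22 → W
  i=24: L-W = 15 → P
  i=25: C-A =  2 → C
  i=26: W-S =  4 → E
  i=27: P-I =  7 → H
  i=28: D-T = 10 → K
  i=29: L-P = 22 → W
  shifts repeat with period 6: PCEHKW

PCEHKW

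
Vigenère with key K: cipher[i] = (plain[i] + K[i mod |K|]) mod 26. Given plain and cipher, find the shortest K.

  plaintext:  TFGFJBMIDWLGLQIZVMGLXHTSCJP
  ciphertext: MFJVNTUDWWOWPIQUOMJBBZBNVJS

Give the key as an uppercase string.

TADQESIV

  i= 0: M-T = 19 → T
  i= 1: F-F =  0 → A
  i= 2: J-G =  3 → D
  i= 3: V-F = 16 → Q
  i= 4: N-J =  4 → E
  i= 5: T-B = 18 → S
  i= 6: U-M =  8 → I
  i= 7: D-I = 21 → V
  i= 8: W-D = 19 → T
  i= 9: W-W =  0 → A
  i=10: O-L =  3 → D
  i=11: W-G = 16 → Q
  i=12: P-L =  4 → E
  i=13: I-Q = 18 → S
  i=14: Q-I =  8 → I
  i=15: U-Z = 21 → V
  i=16: O-V = 19 → T
  i=17: M-M =  0 → A
  i=18: J-G =  3 → D
  i=19: B-L = 16 → Q
  i=20: B-X =  4 → E
  i=21: Z-H = 18 → S
  i=22: B-T =  8 → I
  i=23: N-S = 21 → V
  i=24: V-C = 19 → T
  i=25: J-J =  0 → A
  i=26: S-P =  3 → D
  shifts repeat with period 8: TADQESIV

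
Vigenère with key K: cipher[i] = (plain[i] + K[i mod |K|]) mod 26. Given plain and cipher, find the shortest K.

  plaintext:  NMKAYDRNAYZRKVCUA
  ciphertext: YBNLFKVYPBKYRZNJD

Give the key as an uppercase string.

LPDLHHE

  i= 0: Y-N = 11 → L
  i= 1: B-M = 15 → P
  i= 2: N-K =  3 → D
  i= 3: L-A = 11 → L
  i= 4: F-Y =  7 → H
  i= 5: K-D =  7 → H
  i= 6: V-R =  4 → E
  i= 7: Y-N = 11 → L
  i= 8: P-A = 15 → P
  i= 9: B-Y =  3 → D
  i=10: K-Z = 11 → L
  i=11: Y-R =  7 → H
  i=12: R-K =  7 → H
  i=13: Z-V =  4 → E
  i=14: N-C = 11 → L
  i=15: J-U = 15 → P
  i=16: D-A =  3 → D
  shifts repeat with period 7: LPDLHHE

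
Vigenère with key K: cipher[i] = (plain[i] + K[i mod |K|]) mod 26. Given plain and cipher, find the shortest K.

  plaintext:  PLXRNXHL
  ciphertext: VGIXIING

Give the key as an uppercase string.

GVL

  i= 0: V-P =  6 → G
  i= 1: G-L = 21 → V
  i= 2: I-X = 11 → L
  i= 3: X-R =  6 → G
  i= 4: I-N = 21 → V
  i= 5: I-X = 11 → L
  i= 6: N-H =  6 → G
  i= 7: G-L = 21 → V
  shifts repeat with period 3: GVL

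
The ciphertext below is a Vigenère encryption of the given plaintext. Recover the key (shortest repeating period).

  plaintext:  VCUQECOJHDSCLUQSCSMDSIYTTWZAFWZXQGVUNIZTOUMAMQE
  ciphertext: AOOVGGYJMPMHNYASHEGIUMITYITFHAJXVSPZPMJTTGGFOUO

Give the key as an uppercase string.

FMUFCEKA

  i= 0: A-V =  5 → F
  i= 1: O-C = 12 → M
  i= 2: O-U = 20 → U
  i= 3: V-Q =  5 → F
  i= 4: G-E =  2 → C
  i= 5: G-C =  4 → E
  i= 6: Y-O = 10 → K
  i= 7: J-J =  0 → A
  i= 8: M-H =  5 → F
  i= 9: P-D = 12 → M
  i=10: M-S = 20 → U
  i=11: H-C =  5 → F
  i=12: N-L =  2 → C
  i=13: Y-U =  4 → E
  i=14: A-Q = 10 → K
  i=15: S-S =  0 → A
  i=16: H-C =  5 → F
  i=17: E-S = 12 → M
  i=18: G-M = 20 → U
  i=19: I-D =  5 → F
  i=20: U-S =  2 → C
  i=21: M-I =  4 → E
  i=22: I-Y = 10 → K
  i=23: T-T =  0 → A
  i=24: Y-T =  5 → F
  i=25: I-W = 12 → M
  i=26: T-Z = 20 → U
  i=27: F-A =  5 → F
  i=28: H-F =  2 → C
  i=29: A-W =  4 → E
  i=30: J-Z = 10 → K
  i=31: X-X =  0 → A
  i=32: V-Q =  5 → F
  i=33: S-G = 12 → M
  i=34: P-V = 20 → U
  i=35: Z-U =  5 → F
  i=36: P-N =  2 → C
  i=37: M-I =  4 → E
  i=38: J-Z = 10 → K
  i=39: T-T =  0 → A
  i=40: T-O =  5 → F
  i=41: G-U = 12 → M
  i=42: G-M = 20 → U
  i=43: F-A =  5 → F
  i=44: O-M =  2 → C
  i=45: U-Q =  4 → E
  i=46: O-E = 10 → K
  shifts repeat with period 8: FMUFCEKA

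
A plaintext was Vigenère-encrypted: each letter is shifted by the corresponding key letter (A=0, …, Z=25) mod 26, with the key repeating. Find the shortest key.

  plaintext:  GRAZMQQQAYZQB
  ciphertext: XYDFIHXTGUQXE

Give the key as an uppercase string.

  i= 0: X-G = 17 → R
  i= 1: Y-R =  7 → H
  i= 2: D-A =  3 → D
  i= 3: F-Z =  6 → G
  i= 4: I-M = 22 → W
  i= 5: H-Q = 17 → R
  i= 6: X-Q =  7 → H
  i= 7: T-Q =  3 → D
  i= 8: G-A =  6 → G
  i= 9: U-Y = 22 → W
  i=10: Q-Z = 17 → R
  i=11: X-Q =  7 → H
  i=12: E-B =  3 → D
  shifts repeat with period 5: RHDGW

RHDGW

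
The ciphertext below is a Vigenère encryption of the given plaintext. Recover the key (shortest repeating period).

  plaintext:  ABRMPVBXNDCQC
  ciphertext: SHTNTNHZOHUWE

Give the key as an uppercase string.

SGCBE

  i= 0: S-A = 18 → S
  i= 1: H-B =  6 → G
  i= 2: T-R =  2 → C
  i= 3: N-M =  1 → B
  i= 4: T-P =  4 → E
  i= 5: N-V = 18 → S
  i= 6: H-B =  6 → G
  i= 7: Z-X =  2 → C
  i= 8: O-N =  1 → B
  i= 9: H-D =  4 → E
  i=10: U-C = 18 → S
  i=11: W-Q =  6 → G
  i=12: E-C =  2 → C
  shifts repeat with period 5: SGCBE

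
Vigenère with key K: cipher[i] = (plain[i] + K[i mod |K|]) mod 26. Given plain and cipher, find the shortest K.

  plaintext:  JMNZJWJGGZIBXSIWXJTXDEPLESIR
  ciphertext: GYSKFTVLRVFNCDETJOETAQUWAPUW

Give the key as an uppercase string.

  i= 0: G-J = 23 → X
  i= 1: Y-M = 12 → M
  i= 2: S-N =  5 → F
  i= 3: K-Z = 11 → L
  i= 4: F-J = 22 → W
  i= 5: T-W = 23 → X
  i= 6: V-J = 12 → M
  i= 7: L-G =  5 → F
  i= 8: R-G = 11 → L
  i= 9: V-Z = 22 → W
  i=10: F-I = 23 → X
  i=11: N-B = 12 → M
  i=12: C-X =  5 → F
  i=13: D-S = 11 → L
  i=14: E-I = 22 → W
  i=15: T-W = 23 → X
  i=16: J-X = 12 → M
  i=17: O-J =  5 → F
  i=18: E-T = 11 → L
  i=19: T-X = 22 → W
  i=20: A-D = 23 → X
  i=21: Q-E = 12 → M
  i=22: U-P =  5 → F
  i=23: W-L = 11 → L
  i=24: A-E = 22 → W
  i=25: P-S = 23 → X
  i=26: U-I = 12 → M
  i=27: W-R =  5 → F
  shifts repeat with period 5: XMFLW

XMFLW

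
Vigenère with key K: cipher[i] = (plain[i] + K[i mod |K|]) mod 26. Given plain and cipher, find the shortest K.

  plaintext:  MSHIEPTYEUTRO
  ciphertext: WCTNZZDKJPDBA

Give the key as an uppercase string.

KKMFV

  i= 0: W-M = 10 → K
  i= 1: C-S = 10 → K
  i= 2: T-H = 12 → M
  i= 3: N-I =  5 → F
  i= 4: Z-E = 21 → V
  i= 5: Z-P = 10 → K
  i= 6: D-T = 10 → K
  i= 7: K-Y = 12 → M
  i= 8: J-E =  5 → F
  i= 9: P-U = 21 → V
  i=10: D-T = 10 → K
  i=11: B-R = 10 → K
  i=12: A-O = 12 → M
  shifts repeat with period 5: KKMFV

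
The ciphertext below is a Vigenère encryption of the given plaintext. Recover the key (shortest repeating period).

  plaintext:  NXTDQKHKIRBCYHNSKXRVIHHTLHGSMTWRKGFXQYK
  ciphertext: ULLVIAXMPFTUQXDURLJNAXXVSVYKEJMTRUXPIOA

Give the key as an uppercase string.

  i= 0: U-N =  7 → H
  i= 1: L-X = 14 → O
  i= 2: L-T = 18 → S
  i= 3: V-D = 18 → S
  i= 4: I-Q = 18 → S
  i= 5: A-K = 16 → Q
  i= 6: X-H = 16 → Q
  i= 7: M-K =  2 → C
  i= 8: P-I =  7 → H
  i= 9: F-R = 14 → O
  i=10: T-B = 18 → S
  i=11: U-C = 18 → S
  i=12: Q-Y = 18 → S
  i=13: X-H = 16 → Q
  i=14: D-N = 16 → Q
  i=15: U-S =  2 → C
  i=16: R-K =  7 → H
  i=17: L-X = 14 → O
  i=18: J-R = 18 → S
  i=19: N-V = 18 → S
  i=20: A-I = 18 → S
  i=21: X-H = 16 → Q
  i=22: X-H = 16 → Q
  i=23: V-T =  2 → C
  i=24: S-L =  7 → H
  i=25: V-H = 14 → O
  i=26: Y-G = 18 → S
  i=27: K-S = 18 → S
  i=28: E-M = 18 → S
  i=29: J-T = 16 → Q
  i=30: M-W = 16 → Q
  i=31: T-R =  2 → C
  i=32: R-K =  7 → H
  i=33: U-G = 14 → O
  i=34: X-F = 18 → S
  i=35: P-X = 18 → S
  i=36: I-Q = 18 → S
  i=37: O-Y = 16 → Q
  i=38: A-K = 16 → Q
  shifts repeat with period 8: HOSSSQQC

HOSSSQQC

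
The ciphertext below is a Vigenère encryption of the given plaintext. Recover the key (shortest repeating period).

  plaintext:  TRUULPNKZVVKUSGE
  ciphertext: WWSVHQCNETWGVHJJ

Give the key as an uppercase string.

DFYBWBP

  i= 0: W-T =  3 → D
  i= 1: W-R =  5 → F
  i= 2: S-U = 24 → Y
  i= 3: V-U =  1 → B
  i= 4: H-L = 22 → W
  i= 5: Q-P =  1 → B
  i= 6: C-N = 15 → P
  i= 7: N-K =  3 → D
  i= 8: E-Z =  5 → F
  i= 9: T-V = 24 → Y
  i=10: W-V =  1 → B
  i=11: G-K = 22 → W
  i=12: V-U =  1 → B
  i=13: H-S = 15 → P
  i=14: J-G =  3 → D
  i=15: J-E =  5 → F
  shifts repeat with period 7: DFYBWBP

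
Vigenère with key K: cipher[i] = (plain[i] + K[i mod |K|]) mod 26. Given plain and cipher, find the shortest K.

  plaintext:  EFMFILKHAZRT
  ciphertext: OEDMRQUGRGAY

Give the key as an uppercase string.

  i= 0: O-E = 10 → K
  i= 1: E-F = 25 → Z
  i= 2: D-M = 17 → R
  i= 3: M-F =  7 → H
  i= 4: R-I =  9 → J
  i= 5: Q-L =  5 → F
  i= 6: U-K = 10 → K
  i= 7: G-H = 25 → Z
  i= 8: R-A = 17 → R
  i= 9: G-Z =  7 → H
  i=10: A-R =  9 → J
  i=11: Y-T =  5 → F
  shifts repeat with period 6: KZRHJF

KZRHJF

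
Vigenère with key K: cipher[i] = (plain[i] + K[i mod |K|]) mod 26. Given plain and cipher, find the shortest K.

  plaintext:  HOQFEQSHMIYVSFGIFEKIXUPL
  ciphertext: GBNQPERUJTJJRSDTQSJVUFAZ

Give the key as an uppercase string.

  i= 0: G-H = 25 → Z
  i= 1: B-O = 13 → N
  i= 2: N-Q = 23 → X
  i= 3: Q-F = 11 → L
  i= 4: P-E = 11 → L
  i= 5: E-Q = 14 → O
  i= 6: R-S = 25 → Z
  i= 7: U-H = 13 → N
  i= 8: J-M = 23 → X
  i= 9: T-I = 11 → L
  i=10: J-Y = 11 → L
  i=11: J-V = 14 → O
  i=12: R-S = 25 → Z
  i=13: S-F = 13 → N
  i=14: D-G = 23 → X
  i=15: T-I = 11 → L
  i=16: Q-F = 11 → L
  i=17: S-E = 14 → O
  i=18: J-K = 25 → Z
  i=19: V-I = 13 → N
  i=20: U-X = 23 → X
  i=21: F-U = 11 → L
  i=22: A-P = 11 → L
  i=23: Z-L = 14 → O
  shifts repeat with period 6: ZNXLLO

ZNXLLO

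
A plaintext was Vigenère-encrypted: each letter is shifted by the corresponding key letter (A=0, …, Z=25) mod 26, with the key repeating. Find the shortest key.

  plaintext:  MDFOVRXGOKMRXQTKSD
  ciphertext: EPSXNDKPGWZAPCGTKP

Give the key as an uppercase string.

  i= 0: E-M = 18 → S
  i= 1: P-D = 12 → M
  i= 2: S-F = 13 → N
  i= 3: X-O =  9 → J
  i= 4: N-V = 18 → S
  i= 5: D-R = 12 → M
  i= 6: K-X = 13 → N
  i= 7: P-G =  9 → J
  i= 8: G-O = 18 → S
  i= 9: W-K = 12 → M
  i=10: Z-M = 13 → N
  i=11: A-R =  9 → J
  i=12: P-X = 18 → S
  i=13: C-Q = 12 → M
  i=14: G-T = 13 → N
  i=15: T-K =  9 → J
  i=16: K-S = 18 → S
  i=17: P-D = 12 → M
  shifts repeat with period 4: SMNJ

SMNJ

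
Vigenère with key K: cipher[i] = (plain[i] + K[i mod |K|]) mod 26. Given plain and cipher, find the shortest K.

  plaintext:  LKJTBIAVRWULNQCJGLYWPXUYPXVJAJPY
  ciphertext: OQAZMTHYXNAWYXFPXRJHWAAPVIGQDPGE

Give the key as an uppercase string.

DGRGLLH

  i= 0: O-L =  3 → D
  i= 1: Q-K =  6 → G
  i= 2: A-J = 17 → R
  i= 3: Z-T =  6 → G
  i= 4: M-B = 11 → L
  i= 5: T-I = 11 → L
  i= 6: H-A =  7 → H
  i= 7: Y-V =  3 → D
  i= 8: X-R =  6 → G
  i= 9: N-W = 17 → R
  i=10: A-U =  6 → G
  i=11: W-L = 11 → L
  i=12: Y-N = 11 → L
  i=13: X-Q =  7 → H
  i=14: F-C =  3 → D
  i=15: P-J =  6 → G
  i=16: X-G = 17 → R
  i=17: R-L =  6 → G
  i=18: J-Y = 11 → L
  i=19: H-W = 11 → L
  i=20: W-P =  7 → H
  i=21: A-X =  3 → D
  i=22: A-U =  6 → G
  i=23: P-Y = 17 → R
  i=24: V-P =  6 → G
  i=25: I-X = 11 → L
  i=26: G-V = 11 → L
  i=27: Q-J =  7 → H
  i=28: D-A =  3 → D
  i=29: P-J =  6 → G
  i=30: G-P = 17 → R
  i=31: E-Y =  6 → G
  shifts repeat with period 7: DGRGLLH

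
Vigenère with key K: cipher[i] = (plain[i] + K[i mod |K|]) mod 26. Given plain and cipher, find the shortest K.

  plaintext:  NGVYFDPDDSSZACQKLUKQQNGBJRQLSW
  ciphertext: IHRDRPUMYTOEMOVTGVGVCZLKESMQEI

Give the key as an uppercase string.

VBWFMMFJ

  i= 0: I-N = 21 → V
  i= 1: H-G =  1 → B
  i= 2: R-V = 22 → W
  i= 3: D-Y =  5 → F
  i= 4: R-F = 12 → M
  i= 5: P-D = 12 → M
  i= 6: U-P =  5 → F
  i= 7: M-D =  9 → J
  i= 8: Y-D = 21 → V
  i= 9: T-S =  1 → B
  i=10: O-S = 22 → W
  i=11: E-Z =  5 → F
  i=12: M-A = 12 → M
  i=13: O-C = 12 → M
  i=14: V-Q =  5 → F
  i=15: T-K =  9 → J
  i=16: G-L = 21 → V
  i=17: V-U =  1 → B
  i=18: G-K = 22 → W
  i=19: V-Q =  5 → F
  i=20: C-Q = 12 → M
  i=21: Z-N = 12 → M
  i=22: L-G =  5 → F
  i=23: K-B =  9 → J
  i=24: E-J = 21 → V
  i=25: S-R =  1 → B
  i=26: M-Q = 22 → W
  i=27: Q-L =  5 → F
  i=28: E-S = 12 → M
  i=29: I-W = 12 → M
  shifts repeat with period 8: VBWFMMFJ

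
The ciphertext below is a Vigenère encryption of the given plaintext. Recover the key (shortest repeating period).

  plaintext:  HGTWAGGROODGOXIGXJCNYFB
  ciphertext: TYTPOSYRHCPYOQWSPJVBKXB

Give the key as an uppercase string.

  i= 0: T-H = 12 → M
  i= 1: Y-G = 18 → S
  i= 2: T-T =  0 → A
  i= 3: P-W = 19 → T
  i= 4: O-A = 14 → O
  i= 5: S-G = 12 → M
  i= 6: Y-G = 18 → S
  i= 7: R-R =  0 → A
  i= 8: H-O = 19 → T
  i= 9: C-O = 14 → O
  i=10: P-D = 12 → M
  i=11: Y-G = 18 → S
  i=12: O-O =  0 → A
  i=13: Q-X = 19 → T
  i=14: W-I = 14 → O
  i=15: S-G = 12 → M
  i=16: P-X = 18 → S
  i=17: J-J =  0 → A
  i=18: V-C = 19 → T
  i=19: B-N = 14 → O
  i=20: K-Y = 12 → M
  i=21: X-F = 18 → S
  i=22: B-B =  0 → A
  shifts repeat with period 5: MSATO

MSATO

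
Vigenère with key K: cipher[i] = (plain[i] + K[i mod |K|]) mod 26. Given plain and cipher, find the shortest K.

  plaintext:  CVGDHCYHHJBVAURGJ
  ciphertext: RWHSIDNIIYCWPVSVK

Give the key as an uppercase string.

  i= 0: R-C = 15 → P
  i= 1: W-V =  1 → B
  i= 2: H-G =  1 → B
  i= 3: S-D = 15 → P
  i= 4: I-H =  1 → B
  i= 5: D-C =  1 → B
  i= 6: N-Y = 15 → P
  i= 7: I-H =  1 → B
  i= 8: I-H =  1 → B
  i= 9: Y-J = 15 → P
  i=10: C-B =  1 → B
  i=11: W-V =  1 → B
  i=12: P-A = 15 → P
  i=13: V-U =  1 → B
  i=14: S-R =  1 → B
  i=15: V-G = 15 → P
  i=16: K-J =  1 → B
  shifts repeat with period 3: PBB

PBB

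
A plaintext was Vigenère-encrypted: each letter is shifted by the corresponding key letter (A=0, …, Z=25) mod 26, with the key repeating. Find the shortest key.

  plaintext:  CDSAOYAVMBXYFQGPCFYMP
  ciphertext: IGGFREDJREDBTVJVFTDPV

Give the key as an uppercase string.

  i= 0: I-C =  6 → G
  i= 1: G-D =  3 → D
  i= 2: G-S = 14 → O
  i= 3: F-A =  5 → F
  i= 4: R-O =  3 → D
  i= 5: E-Y =  6 → G
  i= 6: D-A =  3 → D
  i= 7: J-V = 14 → O
  i= 8: R-M =  5 → F
  i= 9: E-B =  3 → D
  i=10: D-X =  6 → G
  i=11: B-Y =  3 → D
  i=12: T-F = 14 → O
  i=13: V-Q =  5 → F
  i=14: J-G =  3 → D
  i=15: V-P =  6 → G
  i=16: F-C =  3 → D
  i=17: T-F = 14 → O
  i=18: D-Y =  5 → F
  i=19: P-M =  3 → D
  i=20: V-P =  6 → G
  shifts repeat with period 5: GDOFD

GDOFD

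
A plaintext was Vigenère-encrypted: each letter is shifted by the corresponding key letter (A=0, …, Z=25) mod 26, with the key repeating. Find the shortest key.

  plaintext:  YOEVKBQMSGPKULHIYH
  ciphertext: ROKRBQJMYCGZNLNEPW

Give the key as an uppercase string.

  i= 0: R-Y = 19 → T
  i= 1: O-O =  0 → A
  i= 2: K-E =  6 → G
  i= 3: R-V = 22 → W
  i= 4: B-K = 17 → R
  i= 5: Q-B = 15 → P
  i= 6: J-Q = 19 → T
  i= 7: M-M =  0 → A
  i= 8: Y-S =  6 → G
  i= 9: C-G = 22 → W
  i=10: G-P = 17 → R
  i=11: Z-K = 15 → P
  i=12: N-U = 19 → T
  i=13: L-L =  0 → A
  i=14: N-H =  6 → G
  i=15: E-I = 22 → W
  i=16: P-Y = 17 → R
  i=17: W-H = 15 → P
  shifts repeat with period 6: TAGWRP

TAGWRP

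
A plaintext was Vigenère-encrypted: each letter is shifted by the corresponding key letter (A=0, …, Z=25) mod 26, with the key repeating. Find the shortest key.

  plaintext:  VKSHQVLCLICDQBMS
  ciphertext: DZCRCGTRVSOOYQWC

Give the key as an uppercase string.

  i= 0: D-V =  8 → I
  i= 1: Z-K = 15 → P
  i= 2: C-S = 10 → K
  i= 3: R-H = 10 → K
  i= 4: C-Q = 12 → M
  i= 5: G-V = 11 → L
  i= 6: T-L =  8 → I
  i= 7: R-C = 15 → P
  i= 8: V-L = 10 → K
  i= 9: S-I = 10 → K
  i=10: O-C = 12 → M
  i=11: O-D = 11 → L
  i=12: Y-Q =  8 → I
  i=13: Q-B = 15 → P
  i=14: W-M = 10 → K
  i=15: C-S = 10 → K
  shifts repeat with period 6: IPKKML

IPKKML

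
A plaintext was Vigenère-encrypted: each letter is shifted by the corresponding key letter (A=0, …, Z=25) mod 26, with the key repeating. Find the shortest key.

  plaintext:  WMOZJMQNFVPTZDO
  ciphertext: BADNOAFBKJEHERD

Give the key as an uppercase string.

  i= 0: B-W =  5 → F
  i= 1: A-M = 14 → O
  i= 2: D-O = 15 → P
  i= 3: N-Z = 14 → O
  i= 4: O-J =  5 → F
  i= 5: A-M = 14 → O
  i= 6: F-Q = 15 → P
  i= 7: B-N = 14 → O
  i= 8: K-F =  5 → F
  i= 9: J-V = 14 → O
  i=10: E-P = 15 → P
  i=11: H-T = 14 → O
  i=12: E-Z =  5 → F
  i=13: R-D = 14 → O
  i=14: D-O = 15 → P
  shifts repeat with period 4: FOPO

FOPO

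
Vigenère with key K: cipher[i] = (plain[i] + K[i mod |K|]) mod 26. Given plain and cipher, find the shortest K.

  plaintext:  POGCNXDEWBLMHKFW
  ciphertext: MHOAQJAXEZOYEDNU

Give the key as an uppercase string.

XTIYDM

  i= 0: M-P = 23 → X
  i= 1: H-O = 19 → T
  i= 2: O-G =  8 → I
  i= 3: A-C = 24 → Y
  i= 4: Q-N =  3 → D
  i= 5: J-X = 12 → M
  i= 6: A-D = 23 → X
  i= 7: X-E = 19 → T
  i= 8: E-W =  8 → I
  i= 9: Z-B = 24 → Y
  i=10: O-L =  3 → D
  i=11: Y-M = 12 → M
  i=12: E-H = 23 → X
  i=13: D-K = 19 → T
  i=14: N-F =  8 → I
  i=15: U-W = 24 → Y
  shifts repeat with period 6: XTIYDM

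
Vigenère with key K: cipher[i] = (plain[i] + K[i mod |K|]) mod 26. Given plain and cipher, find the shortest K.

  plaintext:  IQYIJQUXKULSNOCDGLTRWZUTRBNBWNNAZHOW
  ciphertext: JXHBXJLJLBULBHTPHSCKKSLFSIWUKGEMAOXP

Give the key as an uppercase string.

BHJTOTRM

  i= 0: J-I =  1 → B
  i= 1: X-Q =  7 → H
  i= 2: H-Y =  9 → J
  i= 3: B-I = 19 → T
  i= 4: X-J = 14 → O
  i= 5: J-Q = 19 → T
  i= 6: L-U = 17 → R
  i= 7: J-X = 12 → M
  i= 8: L-K =  1 → B
  i= 9: B-U =  7 → H
  i=10: U-L =  9 → J
  i=11: L-S = 19 → T
  i=12: B-N = 14 → O
  i=13: H-O = 19 → T
  i=14: T-C = 17 → R
  i=15: P-D = 12 → M
  i=16: H-G =  1 → B
  i=17: S-L =  7 → H
  i=18: C-T =  9 → J
  i=19: K-R = 19 → T
  i=20: K-W = 14 → O
  i=21: S-Z = 19 → T
  i=22: L-U = 17 → R
  i=23: F-T = 12 → M
  i=24: S-R =  1 → B
  i=25: I-B =  7 → H
  i=26: W-N =  9 → J
  i=27: U-B = 19 → T
  i=28: K-W = 14 → O
  i=29: G-N = 19 → T
  i=30: E-N = 17 → R
  i=31: M-A = 12 → M
  i=32: A-Z =  1 → B
  i=33: O-H =  7 → H
  i=34: X-O =  9 → J
  i=35: P-W = 19 → T
  shifts repeat with period 8: BHJTOTRM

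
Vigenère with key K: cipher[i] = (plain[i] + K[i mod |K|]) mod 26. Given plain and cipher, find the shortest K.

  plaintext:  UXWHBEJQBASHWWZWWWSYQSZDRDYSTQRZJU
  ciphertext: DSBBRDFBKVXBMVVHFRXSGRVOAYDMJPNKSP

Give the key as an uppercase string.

JVFUQZWL

  i= 0: D-U =  9 → J
  i= 1: S-X = 21 → V
  i= 2: B-W =  5 → F
  i= 3: B-H = 20 → U
  i= 4: R-B = 16 → Q
  i= 5: D-E = 25 → Z
  i= 6: F-J = 22 → W
  i= 7: B-Q = 11 → L
  i= 8: K-B =  9 → J
  i= 9: V-A = 21 → V
  i=10: X-S =  5 → F
  i=11: B-H = 20 → U
  i=12: M-W = 16 → Q
  i=13: V-W = 25 → Z
  i=14: V-Z = 22 → W
  i=15: H-W = 11 → L
  i=16: F-W =  9 → J
  i=17: R-W = 21 → V
  i=18: X-S =  5 → F
  i=19: S-Y = 20 → U
  i=20: G-Q = 16 → Q
  i=21: R-S = 25 → Z
  i=22: V-Z = 22 → W
  i=23: O-D = 11 → L
  i=24: A-R =  9 → J
  i=25: Y-D = 21 → V
  i=26: D-Y =  5 → F
  i=27: M-S = 20 → U
  i=28: J-T = 16 → Q
  i=29: P-Q = 25 → Z
  i=30: N-R = 22 → W
  i=31: K-Z = 11 → L
  i=32: S-J =  9 → J
  i=33: P-U = 21 → V
  shifts repeat with period 8: JVFUQZWL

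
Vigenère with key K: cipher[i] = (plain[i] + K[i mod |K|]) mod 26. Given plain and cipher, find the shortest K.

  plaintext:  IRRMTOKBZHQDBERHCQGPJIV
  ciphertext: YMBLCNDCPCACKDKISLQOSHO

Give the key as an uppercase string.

  i= 0: Y-I = 16 → Q
  i= 1: M-R = 21 → V
  i= 2: B-R = 10 → K
  i= 3: L-M = 25 → Z
  i= 4: C-T =  9 → J
  i= 5: N-O = 25 → Z
  i= 6: D-K = 19 → T
  i= 7: C-B =  1 → B
  i= 8: P-Z = 16 → Q
  i= 9: C-H = 21 → V
  i=10: A-Q = 10 → K
  i=11: C-D = 25 → Z
  i=12: K-B =  9 → J
  i=13: D-E = 25 → Z
  i=14: K-R = 19 → T
  i=15: I-H =  1 → B
  i=16: S-C = 16 → Q
  i=17: L-Q = 21 → V
  i=18: Q-G = 10 → K
  i=19: O-P = 25 → Z
  i=20: S-J =  9 → J
  i=21: H-I = 25 → Z
  i=22: O-V = 19 → T
  shifts repeat with period 8: QVKZJZTB

QVKZJZTB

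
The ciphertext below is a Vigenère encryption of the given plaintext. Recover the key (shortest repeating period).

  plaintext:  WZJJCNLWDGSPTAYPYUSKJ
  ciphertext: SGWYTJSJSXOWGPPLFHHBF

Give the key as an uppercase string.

WHNPR

  i= 0: S-W = 22 → W
  i= 1: G-Z =  7 → H
  i= 2: W-J = 13 → N
  i= 3: Y-J = 15 → P
  i= 4: T-C = 17 → R
  i= 5: J-N = 22 → W
  i= 6: S-L =  7 → H
  i= 7: J-W = 13 → N
  i= 8: S-D = 15 → P
  i= 9: X-G = 17 → R
  i=10: O-S = 22 → W
  i=11: W-P =  7 → H
  i=12: G-T = 13 → N
  i=13: P-A = 15 → P
  i=14: P-Y = 17 → R
  i=15: L-P = 22 → W
  i=16: F-Y =  7 → H
  i=17: H-U = 13 → N
  i=18: H-S = 15 → P
  i=19: B-K = 17 → R
  i=20: F-J = 22 → W
  shifts repeat with period 5: WHNPR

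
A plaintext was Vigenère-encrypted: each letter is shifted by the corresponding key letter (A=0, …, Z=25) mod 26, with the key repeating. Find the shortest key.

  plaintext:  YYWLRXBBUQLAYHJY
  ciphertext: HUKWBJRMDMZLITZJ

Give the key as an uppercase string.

  i= 0: H-Y =  9 → J
  i= 1: U-Y = 22 → W
  i= 2: K-W = 14 → O
  i= 3: W-L = 11 → L
  i= 4: B-R = 10 → K
  i= 5: J-X = 12 → M
  i= 6: R-B = 16 → Q
  i= 7: M-B = 11 → L
  i= 8: D-U =  9 → J
  i= 9: M-Q = 22 → W
  i=10: Z-L = 14 → O
  i=11: L-A = 11 → L
  i=12: I-Y = 10 → K
  i=13: T-H = 12 → M
  i=14: Z-J = 16 → Q
  i=15: J-Y = 11 → L
  shifts repeat with period 8: JWOLKMQL

JWOLKMQL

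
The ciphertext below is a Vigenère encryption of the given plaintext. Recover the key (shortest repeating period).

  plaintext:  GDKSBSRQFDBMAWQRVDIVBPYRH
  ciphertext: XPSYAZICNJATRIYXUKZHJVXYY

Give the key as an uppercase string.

RMIGZH

  i= 0: X-G = 17 → R
  i= 1: P-D = 12 → M
  i= 2: S-K =  8 → I
  i= 3: Y-S =  6 → G
  i= 4: A-B = 25 → Z
  i= 5: Z-S =  7 → H
  i= 6: I-R = 17 → R
  i= 7: C-Q = 12 → M
  i= 8: N-F =  8 → I
  i= 9: J-D =  6 → G
  i=10: A-B = 25 → Z
  i=11: T-M =  7 → H
  i=12: R-A = 17 → R
  i=13: I-W = 12 → M
  i=14: Y-Q =  8 → I
  i=15: X-R =  6 → G
  i=16: U-V = 25 → Z
  i=17: K-D =  7 → H
  i=18: Z-I = 17 → R
  i=19: H-V = 12 → M
  i=20: J-B =  8 → I
  i=21: V-P =  6 → G
  i=22: X-Y = 25 → Z
  i=23: Y-R =  7 → H
  i=24: Y-H = 17 → R
  shifts repeat with period 6: RMIGZH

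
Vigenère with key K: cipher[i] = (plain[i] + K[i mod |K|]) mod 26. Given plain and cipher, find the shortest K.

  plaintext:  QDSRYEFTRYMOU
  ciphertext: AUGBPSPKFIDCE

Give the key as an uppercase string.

  i= 0: A-Q = 10 → K
  i= 1: U-D = 17 → R
  i= 2: G-S = 14 → O
  i= 3: B-R = 10 → K
  i= 4: P-Y = 17 → R
  i= 5: S-E = 14 → O
  i= 6: P-F = 10 → K
  i= 7: K-T = 17 → R
  i= 8: F-R = 14 → O
  i= 9: I-Y = 10 → K
  i=10: D-M = 17 → R
  i=11: C-O = 14 → O
  i=12: E-U = 10 → K
  shifts repeat with period 3: KRO

KRO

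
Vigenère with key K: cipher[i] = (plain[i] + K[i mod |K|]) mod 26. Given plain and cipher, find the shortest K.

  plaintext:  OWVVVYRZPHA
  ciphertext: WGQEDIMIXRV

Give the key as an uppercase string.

  i= 0: W-O =  8 → I
  i= 1: G-W = 10 → K
  i= 2: Q-V = 21 → V
  i= 3: E-V =  9 → J
  i= 4: D-V =  8 → I
  i= 5: I-Y = 10 → K
  i= 6: M-R = 21 → V
  i= 7: I-Z =  9 → J
  i= 8: X-P =  8 → I
  i= 9: R-H = 10 → K
  i=10: V-A = 21 → V
  shifts repeat with period 4: IKVJ

IKVJ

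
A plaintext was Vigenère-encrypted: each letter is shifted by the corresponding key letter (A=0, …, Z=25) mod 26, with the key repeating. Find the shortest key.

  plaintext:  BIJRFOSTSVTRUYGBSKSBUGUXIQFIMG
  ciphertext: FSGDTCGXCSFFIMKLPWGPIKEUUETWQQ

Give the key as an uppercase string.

EKXMOOO

  i= 0: F-B =  4 → E
  i= 1: S-I = 10 → K
  i= 2: G-J = 23 → X
  i= 3: D-R = 12 → M
  i= 4: T-F = 14 → O
  i= 5: C-O = 14 → O
  i= 6: G-S = 14 → O
  i= 7: X-T =  4 → E
  i= 8: C-S = 10 → K
  i= 9: S-V = 23 → X
  i=10: F-T = 12 → M
  i=11: F-R = 14 → O
  i=12: I-U = 14 → O
  i=13: M-Y = 14 → O
  i=14: K-G =  4 → E
  i=15: L-B = 10 → K
  i=16: P-S = 23 → X
  i=17: W-K = 12 → M
  i=18: G-S = 14 → O
  i=19: P-B = 14 → O
  i=20: I-U = 14 → O
  i=21: K-G =  4 → E
  i=22: E-U = 10 → K
  i=23: U-X = 23 → X
  i=24: U-I = 12 → M
  i=25: E-Q = 14 → O
  i=26: T-F = 14 → O
  i=27: W-I = 14 → O
  i=28: Q-M =  4 → E
  i=29: Q-G = 10 → K
  shifts repeat with period 7: EKXMOOO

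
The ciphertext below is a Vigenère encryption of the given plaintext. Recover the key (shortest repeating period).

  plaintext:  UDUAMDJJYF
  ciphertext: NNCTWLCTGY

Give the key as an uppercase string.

TKI

  i= 0: N-U = 19 → T
  i= 1: N-D = 10 → K
  i= 2: C-U =  8 → I
  i= 3: T-A = 19 → T
  i= 4: W-M = 10 → K
  i= 5: L-D =  8 → I
  i= 6: C-J = 19 → T
  i= 7: T-J = 10 → K
  i= 8: G-Y =  8 → I
  i= 9: Y-F = 19 → T
  shifts repeat with period 3: TKI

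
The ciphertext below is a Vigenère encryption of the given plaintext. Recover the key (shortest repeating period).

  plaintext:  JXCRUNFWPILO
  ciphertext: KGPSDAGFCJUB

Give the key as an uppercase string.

  i= 0: K-J =  1 → B
  i= 1: G-X =  9 → J
  i= 2: P-C = 13 → N
  i= 3: S-R =  1 → B
  i= 4: D-U =  9 → J
  i= 5: A-N = 13 → N
  i= 6: G-F =  1 → B
  i= 7: F-W =  9 → J
  i= 8: C-P = 13 → N
  i= 9: J-I =  1 → B
  i=10: U-L =  9 → J
  i=11: B-O = 13 → N
  shifts repeat with period 3: BJN

BJN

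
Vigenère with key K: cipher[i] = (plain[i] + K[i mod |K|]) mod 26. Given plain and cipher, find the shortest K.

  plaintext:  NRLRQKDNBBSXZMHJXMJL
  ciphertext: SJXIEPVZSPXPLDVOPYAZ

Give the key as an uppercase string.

FSMRO

  i= 0: S-N =  5 → F
  i= 1: J-R = 18 → S
  i= 2: X-L = 12 → M
  i= 3: I-R = 17 → R
  i= 4: E-Q = 14 → O
  i= 5: P-K =  5 → F
  i= 6: V-D = 18 → S
  i= 7: Z-N = 12 → M
  i= 8: S-B = 17 → R
  i= 9: P-B = 14 → O
  i=10: X-S =  5 → F
  i=11: P-X = 18 → S
  i=12: L-Z = 12 → M
  i=13: D-M = 17 → R
  i=14: V-H = 14 → O
  i=15: O-J =  5 → F
  i=16: P-X = 18 → S
  i=17: Y-M = 12 → M
  i=18: A-J = 17 → R
  i=19: Z-L = 14 → O
  shifts repeat with period 5: FSMRO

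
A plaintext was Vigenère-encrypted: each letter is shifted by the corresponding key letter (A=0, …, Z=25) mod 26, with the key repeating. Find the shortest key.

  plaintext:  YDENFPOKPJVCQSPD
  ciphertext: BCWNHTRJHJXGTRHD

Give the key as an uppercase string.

DZSACE

  i= 0: B-Y =  3 → D
  i= 1: C-D = 25 → Z
  i= 2: W-E = 18 → S
  i= 3: N-N =  0 → A
  i= 4: H-F =  2 → C
  i= 5: T-P =  4 → E
  i= 6: R-O =  3 → D
  i= 7: J-K = 25 → Z
  i= 8: H-P = 18 → S
  i= 9: J-J =  0 → A
  i=10: X-V =  2 → C
  i=11: G-C =  4 → E
  i=12: T-Q =  3 → D
  i=13: R-S = 25 → Z
  i=14: H-P = 18 → S
  i=15: D-D =  0 → A
  shifts repeat with period 6: DZSACE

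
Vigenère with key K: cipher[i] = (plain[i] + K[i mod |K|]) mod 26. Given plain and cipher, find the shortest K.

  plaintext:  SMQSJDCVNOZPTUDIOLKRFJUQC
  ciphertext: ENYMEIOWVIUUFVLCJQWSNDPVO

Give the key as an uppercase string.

MBIUVF

  i= 0: E-S = 12 → M
  i= 1: N-M =  1 → B
  i= 2: Y-Q =  8 → I
  i= 3: M-S = 20 → U
  i= 4: E-J = 21 → V
  i= 5: I-D =  5 → F
  i= 6: O-C = 12 → M
  i= 7: W-V =  1 → B
  i= 8: V-N =  8 → I
  i= 9: I-O = 20 → U
  i=10: U-Z = 21 → V
  i=11: U-P =  5 → F
  i=12: F-T = 12 → M
  i=13: V-U =  1 → B
  i=14: L-D =  8 → I
  i=15: C-I = 20 → U
  i=16: J-O = 21 → V
  i=17: Q-L =  5 → F
  i=18: W-K = 12 → M
  i=19: S-R =  1 → B
  i=20: N-F =  8 → I
  i=21: D-J = 20 → U
  i=22: P-U = 21 → V
  i=23: V-Q =  5 → F
  i=24: O-C = 12 → M
  shifts repeat with period 6: MBIUVF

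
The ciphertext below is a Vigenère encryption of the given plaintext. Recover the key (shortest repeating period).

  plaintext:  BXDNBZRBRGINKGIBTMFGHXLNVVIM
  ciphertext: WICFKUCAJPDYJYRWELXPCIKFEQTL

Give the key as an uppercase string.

  i= 0: W-B = 21 → V
  i= 1: I-X = 11 → L
  i= 2: C-D = 25 → Z
  i= 3: F-N = 18 → S
  i= 4: K-B =  9 → J
  i= 5: U-Z = 21 → V
  i= 6: C-R = 11 → L
  i= 7: A-B = 25 → Z
  i= 8: J-R = 18 → S
  i= 9: P-G =  9 → J
  i=10: D-I = 21 → V
  i=11: Y-N = 11 → L
  i=12: J-K = 25 → Z
  i=13: Y-G = 18 → S
  i=14: R-I =  9 → J
  i=15: W-B = 21 → V
  i=16: E-T = 11 → L
  i=17: L-M = 25 → Z
  i=18: X-F = 18 → S
  i=19: P-G =  9 → J
  i=20: C-H = 21 → V
  i=21: I-X = 11 → L
  i=22: K-L = 25 → Z
  i=23: F-N = 18 → S
  i=24: E-V =  9 → J
  i=25: Q-V = 21 → V
  i=26: T-I = 11 → L
  i=27: L-M = 25 → Z
  shifts repeat with period 5: VLZSJ

VLZSJ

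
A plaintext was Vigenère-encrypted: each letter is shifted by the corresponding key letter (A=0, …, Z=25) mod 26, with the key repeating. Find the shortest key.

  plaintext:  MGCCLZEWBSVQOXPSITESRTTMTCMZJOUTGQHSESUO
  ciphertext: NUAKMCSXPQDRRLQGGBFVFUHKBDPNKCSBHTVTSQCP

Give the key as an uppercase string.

  i= 0: N-M =  1 → B
  i= 1: U-G = 14 → O
  i= 2: A-C = 24 → Y
  i= 3: K-C =  8 → I
  i= 4: M-L =  1 → B
  i= 5: C-Z =  3 → D
  i= 6: S-E = 14 → O
  i= 7: X-W =  1 → B
  i= 8: P-B = 14 → O
  i= 9: Q-S = 24 → Y
  i=10: D-V =  8 → I
  i=11: R-Q =  1 → B
  i=12: R-O =  3 → D
  i=13: L-X = 14 → O
  i=14: Q-P =  1 → B
  i=15: G-S = 14 → O
  i=16: G-I = 24 → Y
  i=17: B-T =  8 → I
  i=18: F-E =  1 → B
  i=19: V-S =  3 → D
  i=20: F-R = 14 → O
  i=21: U-T =  1 → B
  i=22: H-T = 14 → O
  i=23: K-M = 24 → Y
  i=24: B-T =  8 → I
  i=25: D-C =  1 → B
  i=26: P-M =  3 → D
  i=27: N-Z = 14 → O
  i=28: K-J =  1 → B
  i=29: C-O = 14 → O
  i=30: S-U = 24 → Y
  i=31: B-T =  8 → I
  i=32: H-G =  1 → B
  i=33: T-Q =  3 → D
  i=34: V-H = 14 → O
  i=35: T-S =  1 → B
  i=36: S-E = 14 → O
  i=37: Q-S = 24 → Y
  i=38: C-U =  8 → I
  i=39: P-O =  1 → B
  shifts repeat with period 7: BOYIBDO

BOYIBDO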